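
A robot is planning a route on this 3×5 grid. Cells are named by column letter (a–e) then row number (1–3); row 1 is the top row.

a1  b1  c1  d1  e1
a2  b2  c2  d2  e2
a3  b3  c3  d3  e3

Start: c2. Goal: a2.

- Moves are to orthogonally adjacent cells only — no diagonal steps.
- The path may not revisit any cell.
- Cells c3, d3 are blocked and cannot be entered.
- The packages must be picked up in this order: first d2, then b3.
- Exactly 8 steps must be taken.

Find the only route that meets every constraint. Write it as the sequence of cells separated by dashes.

The waypoints must appear in the order d2, b3, with no cell reused.
Route from c2: right to d2, up to d1, 2× left (reaching b1), 2× down (reaching b3), left to a3, up to a2 — 8 moves in all.
Check: order respected (d2 at step 1, b3 at step 6); 8 moves as required.

c2 - d2 - d1 - c1 - b1 - b2 - b3 - a3 - a2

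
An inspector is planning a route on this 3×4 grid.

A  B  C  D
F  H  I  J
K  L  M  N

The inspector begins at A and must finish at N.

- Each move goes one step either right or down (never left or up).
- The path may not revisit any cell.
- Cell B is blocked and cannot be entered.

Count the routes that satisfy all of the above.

4

A right/down-only route from A to N makes exactly 2 down-moves and 3 right-moves in some order.
With no other constraints that would be C(5,2) = 10 routes.
Subtract routes through each blocked cell (inclusion–exclusion for overlaps): − through B: 6 → 4.
That gives 4 routes.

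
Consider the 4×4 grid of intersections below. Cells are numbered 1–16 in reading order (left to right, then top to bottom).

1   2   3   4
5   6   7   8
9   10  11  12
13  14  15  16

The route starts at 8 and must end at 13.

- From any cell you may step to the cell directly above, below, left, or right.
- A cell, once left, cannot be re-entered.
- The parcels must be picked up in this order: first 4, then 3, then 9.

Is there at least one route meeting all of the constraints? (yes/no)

yes

One route that works: 8 → 4 → 3 → 7 → 11 → 10 → 9 → 13.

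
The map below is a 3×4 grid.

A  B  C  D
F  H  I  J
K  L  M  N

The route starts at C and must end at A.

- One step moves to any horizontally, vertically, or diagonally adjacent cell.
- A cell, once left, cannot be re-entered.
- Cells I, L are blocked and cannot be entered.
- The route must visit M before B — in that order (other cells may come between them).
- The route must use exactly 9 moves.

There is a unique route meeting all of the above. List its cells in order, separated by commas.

C, D, J, N, M, H, K, F, B, A

The waypoints must appear in the order M, B, with no cell reused.
Route from C: right 1 to D, down 2 to N, left 1 to M, up-left 1 to H, down-left 1 to K, up 1 to F, up-right 1 to B, left 1 to A — 9 moves in all.
Check: order respected (M at step 4, B at step 8); 9 moves as required.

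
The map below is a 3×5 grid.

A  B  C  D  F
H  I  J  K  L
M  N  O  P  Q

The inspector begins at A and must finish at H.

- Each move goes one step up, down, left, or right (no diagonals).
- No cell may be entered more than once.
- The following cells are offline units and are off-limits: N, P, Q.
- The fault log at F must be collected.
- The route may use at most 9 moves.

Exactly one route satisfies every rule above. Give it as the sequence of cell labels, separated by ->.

A -> B -> C -> D -> F -> L -> K -> J -> I -> H

The budget equals the shortest possible length, so every move has to be on a shortest route through the required cells.
Route from A: 4× right (reaching F), down to L, 4× left (reaching H) — 9 moves in all.
Check: all required cells visited; 9 ≤ 9 moves.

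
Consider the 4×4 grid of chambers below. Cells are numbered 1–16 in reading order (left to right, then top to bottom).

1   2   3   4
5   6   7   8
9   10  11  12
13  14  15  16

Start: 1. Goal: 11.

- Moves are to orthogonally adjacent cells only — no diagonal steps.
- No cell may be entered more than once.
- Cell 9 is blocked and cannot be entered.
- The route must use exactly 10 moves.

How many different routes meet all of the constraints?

12

Need simple routes of exactly 10 moves from 1 to 11 (Manhattan distance 4, so 3 moves are spent on a detour and 3 undoing it).
Branch systematically from the start, pruning whenever the remaining move budget drops below the Manhattan distance to 11 or differs from it in parity. Grouping the completions by first move — via 5: 5; via 2: 7 — and summing: 5 + 7 = 12.
That gives 12 routes.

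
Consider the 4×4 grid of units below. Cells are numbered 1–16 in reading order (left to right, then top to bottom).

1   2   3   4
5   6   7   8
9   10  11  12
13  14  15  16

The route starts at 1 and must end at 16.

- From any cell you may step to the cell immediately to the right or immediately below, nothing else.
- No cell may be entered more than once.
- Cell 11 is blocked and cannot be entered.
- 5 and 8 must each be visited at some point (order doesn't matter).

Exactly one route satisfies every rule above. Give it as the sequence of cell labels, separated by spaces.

1 5 6 7 8 12 16

Moves only go right or down, so the column and row indices never decrease.
Route from 1: down 1 to 5, right 3 to 8, down 2 to 16 — 6 moves in all.
Check: all required cells visited.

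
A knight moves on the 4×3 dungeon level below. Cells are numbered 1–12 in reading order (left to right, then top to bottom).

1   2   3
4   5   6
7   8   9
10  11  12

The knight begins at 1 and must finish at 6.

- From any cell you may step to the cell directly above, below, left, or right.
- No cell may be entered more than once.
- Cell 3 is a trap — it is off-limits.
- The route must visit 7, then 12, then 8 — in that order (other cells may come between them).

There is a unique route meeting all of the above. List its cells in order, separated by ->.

The waypoints must appear in the order 7, 12, 8, with no cell reused.
Route from 1: down 3 to 10, right 2 to 12, up 1 to 9, left 1 to 8, up 1 to 5, right 1 to 6 — 9 moves in all.
Check: order respected (7 at step 2, 12 at step 5, 8 at step 7).

1 -> 4 -> 7 -> 10 -> 11 -> 12 -> 9 -> 8 -> 5 -> 6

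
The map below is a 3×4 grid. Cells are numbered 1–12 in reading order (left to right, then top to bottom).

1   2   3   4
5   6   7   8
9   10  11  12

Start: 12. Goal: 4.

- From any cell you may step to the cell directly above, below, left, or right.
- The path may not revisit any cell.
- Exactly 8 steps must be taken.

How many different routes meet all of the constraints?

Need simple routes of exactly 8 moves from 12 to 4 (Manhattan distance 2, so 3 moves are spent on a detour and 3 undoing it).
Branch systematically from the start, pruning whenever the remaining move budget drops below the Manhattan distance to 4 or differs from it in parity. Grouping the completions by first move — via 8: 2; via 11: 7 — and summing: 2 + 7 = 9.
That gives 9 routes.

9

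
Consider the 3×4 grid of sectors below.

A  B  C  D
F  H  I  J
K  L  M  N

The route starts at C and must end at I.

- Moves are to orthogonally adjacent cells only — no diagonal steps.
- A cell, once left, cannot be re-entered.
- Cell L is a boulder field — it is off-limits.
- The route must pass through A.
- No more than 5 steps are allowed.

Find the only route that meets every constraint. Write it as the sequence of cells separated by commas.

The budget equals the shortest possible length, so every move has to be on a shortest route through the required cells.
Route from C: left 2 to A, down 1 to F, right 2 to I — 5 moves in all.
Check: all required cells visited; 5 ≤ 5 moves.

C, B, A, F, H, I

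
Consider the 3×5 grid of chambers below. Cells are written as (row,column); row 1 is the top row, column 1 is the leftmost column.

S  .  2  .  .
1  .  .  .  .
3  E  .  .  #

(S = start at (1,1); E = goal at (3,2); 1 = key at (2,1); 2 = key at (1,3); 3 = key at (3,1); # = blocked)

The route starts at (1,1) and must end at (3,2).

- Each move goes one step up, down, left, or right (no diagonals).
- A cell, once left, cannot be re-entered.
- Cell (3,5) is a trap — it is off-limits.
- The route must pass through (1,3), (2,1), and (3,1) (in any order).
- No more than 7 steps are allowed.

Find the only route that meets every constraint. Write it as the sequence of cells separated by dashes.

(1,1) - (1,2) - (1,3) - (2,3) - (2,2) - (2,1) - (3,1) - (3,2)

The 7-move cap with required stops at (1,3), (2,1), (3,1) leaves no slack for detours.
Route from (1,1): right 2 to (1,3), down 1 to (2,3), left 2 to (2,1), down 1 to (3,1), right 1 to (3,2) — 7 moves in all.
Check: all required cells visited; 7 ≤ 7 moves.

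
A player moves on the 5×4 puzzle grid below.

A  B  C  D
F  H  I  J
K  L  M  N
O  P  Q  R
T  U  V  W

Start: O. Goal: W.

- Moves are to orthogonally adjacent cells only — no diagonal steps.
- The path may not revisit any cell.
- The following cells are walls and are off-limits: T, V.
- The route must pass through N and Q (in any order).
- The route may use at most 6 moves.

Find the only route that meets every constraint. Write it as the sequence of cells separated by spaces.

O P Q M N R W

The 6-move cap with required stops at N, Q leaves no slack for detours.
Route from O: right 2 to Q, up 1 to M, right 1 to N, down 2 to W — 6 moves in all.
Check: all required cells visited; 6 ≤ 6 moves.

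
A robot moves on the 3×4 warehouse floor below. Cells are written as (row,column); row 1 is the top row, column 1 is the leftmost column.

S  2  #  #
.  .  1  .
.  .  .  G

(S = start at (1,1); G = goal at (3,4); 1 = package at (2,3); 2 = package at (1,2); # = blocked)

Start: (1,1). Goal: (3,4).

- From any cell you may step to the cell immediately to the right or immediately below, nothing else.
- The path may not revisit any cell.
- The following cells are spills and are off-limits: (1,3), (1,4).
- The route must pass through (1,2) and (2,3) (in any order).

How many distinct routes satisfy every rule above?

2

A right/down-only route from (1,1) to (3,4) makes exactly 2 down-moves and 3 right-moves in some order.
With no other constraints that would be C(5,2) = 10 routes.
A monotone route can only reach the required cells in the order (1,2), (2,3), so split there and multiply the segment counts (each segment already excludes blocked cells): (1,1)→(1,2): 1; (1,2)→(2,3): 1; (2,3)→(3,4): 2; product = 2.
That gives 2 routes.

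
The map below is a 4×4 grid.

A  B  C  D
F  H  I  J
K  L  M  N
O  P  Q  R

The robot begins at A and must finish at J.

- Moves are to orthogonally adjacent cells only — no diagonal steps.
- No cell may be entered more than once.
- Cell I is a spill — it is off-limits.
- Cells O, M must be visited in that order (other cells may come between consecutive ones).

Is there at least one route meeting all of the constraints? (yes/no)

yes

One route that works: A → F → K → O → P → L → M → N → J.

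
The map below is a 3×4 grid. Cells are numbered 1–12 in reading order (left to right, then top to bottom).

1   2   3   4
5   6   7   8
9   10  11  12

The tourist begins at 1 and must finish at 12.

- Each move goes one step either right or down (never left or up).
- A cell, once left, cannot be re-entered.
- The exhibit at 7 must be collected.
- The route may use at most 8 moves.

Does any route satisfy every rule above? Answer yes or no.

One route that works: 1 → 5 → 6 → 7 → 11 → 12.

yes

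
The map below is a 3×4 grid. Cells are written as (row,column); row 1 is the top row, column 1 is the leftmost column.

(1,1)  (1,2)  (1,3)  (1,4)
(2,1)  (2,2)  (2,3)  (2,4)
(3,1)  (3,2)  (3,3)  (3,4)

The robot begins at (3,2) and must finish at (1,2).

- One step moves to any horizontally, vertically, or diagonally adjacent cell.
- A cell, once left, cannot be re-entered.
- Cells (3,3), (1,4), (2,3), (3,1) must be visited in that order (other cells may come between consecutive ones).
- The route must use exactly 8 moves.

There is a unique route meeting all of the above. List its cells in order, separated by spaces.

The waypoints must appear in the order (3,3), (1,4), (2,3), (3,1), with no cell reused.
Route from (3,2): right 1 to (3,3), up-right 1 to (2,4), up 1 to (1,4), down-left 1 to (2,3), left 1 to (2,2), down-left 1 to (3,1), up 1 to (2,1), up-right 1 to (1,2) — 8 moves in all.
Check: order respected ((3,3) at step 1, (1,4) at step 3, (2,3) at step 4, (3,1) at step 6); 8 moves as required.

(3,2) (3,3) (2,4) (1,4) (2,3) (2,2) (3,1) (2,1) (1,2)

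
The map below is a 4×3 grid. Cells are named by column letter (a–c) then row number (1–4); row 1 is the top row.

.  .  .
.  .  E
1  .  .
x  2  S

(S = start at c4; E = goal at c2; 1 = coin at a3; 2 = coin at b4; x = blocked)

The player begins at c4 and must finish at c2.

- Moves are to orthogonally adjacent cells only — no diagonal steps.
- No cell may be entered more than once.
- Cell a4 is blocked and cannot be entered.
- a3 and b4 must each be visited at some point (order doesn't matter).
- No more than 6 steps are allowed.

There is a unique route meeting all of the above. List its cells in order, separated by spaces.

c4 b4 b3 a3 a2 b2 c2

The 6-move cap with required stops at a3, b4 leaves no slack for detours.
Route from c4: left 1 to b4, up 1 to b3, left 1 to a3, up 1 to a2, right 2 to c2 — 6 moves in all.
Check: all required cells visited; 6 ≤ 6 moves.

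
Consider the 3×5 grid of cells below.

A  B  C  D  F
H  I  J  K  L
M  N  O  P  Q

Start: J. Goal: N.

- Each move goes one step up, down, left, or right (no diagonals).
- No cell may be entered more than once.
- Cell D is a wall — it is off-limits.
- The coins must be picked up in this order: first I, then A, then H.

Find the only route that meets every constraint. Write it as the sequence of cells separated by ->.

J -> I -> B -> A -> H -> M -> N

The waypoints must appear in the order I, A, H, with no cell reused.
Route from J: left 1 to I, up 1 to B, left 1 to A, down 2 to M, right 1 to N — 6 moves in all.
Check: order respected (I at step 1, A at step 3, H at step 4).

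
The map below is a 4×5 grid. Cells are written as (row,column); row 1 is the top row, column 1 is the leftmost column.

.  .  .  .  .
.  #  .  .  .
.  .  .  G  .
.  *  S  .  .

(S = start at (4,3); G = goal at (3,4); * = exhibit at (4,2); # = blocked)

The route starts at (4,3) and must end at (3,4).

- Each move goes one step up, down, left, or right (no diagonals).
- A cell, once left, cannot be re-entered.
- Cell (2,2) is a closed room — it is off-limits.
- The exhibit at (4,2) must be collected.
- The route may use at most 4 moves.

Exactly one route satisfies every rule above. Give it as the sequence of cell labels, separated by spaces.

(4,3) (4,2) (3,2) (3,3) (3,4)

The 4-move cap with required stops at (4,2) leaves no slack for detours.
Route from (4,3): left to (4,2), up to (3,2), 2× right (reaching (3,4)) — 4 moves in all.
Check: all required cells visited; 4 ≤ 4 moves.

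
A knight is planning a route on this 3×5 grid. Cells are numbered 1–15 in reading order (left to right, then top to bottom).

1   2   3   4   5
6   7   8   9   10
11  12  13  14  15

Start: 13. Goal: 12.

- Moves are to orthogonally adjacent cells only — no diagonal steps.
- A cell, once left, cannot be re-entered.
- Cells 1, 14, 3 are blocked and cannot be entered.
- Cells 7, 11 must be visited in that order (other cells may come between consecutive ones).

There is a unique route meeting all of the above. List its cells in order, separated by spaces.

13 8 7 6 11 12

The waypoints must appear in the order 7, 11, with no cell reused.
Route from 13: up to 8, 2× left (reaching 6), down to 11, right to 12 — 5 moves in all.
Check: order respected (7 at step 2, 11 at step 4).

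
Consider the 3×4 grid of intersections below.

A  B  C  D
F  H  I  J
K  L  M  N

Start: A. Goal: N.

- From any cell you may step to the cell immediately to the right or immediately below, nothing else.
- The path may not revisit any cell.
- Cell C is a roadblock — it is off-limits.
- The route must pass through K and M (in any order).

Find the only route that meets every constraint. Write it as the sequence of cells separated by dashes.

Moves only go right or down, so the column and row indices never decrease.
Route from A: down 2 to K, right 3 to N — 5 moves in all.
Check: all required cells visited.

A - F - K - L - M - N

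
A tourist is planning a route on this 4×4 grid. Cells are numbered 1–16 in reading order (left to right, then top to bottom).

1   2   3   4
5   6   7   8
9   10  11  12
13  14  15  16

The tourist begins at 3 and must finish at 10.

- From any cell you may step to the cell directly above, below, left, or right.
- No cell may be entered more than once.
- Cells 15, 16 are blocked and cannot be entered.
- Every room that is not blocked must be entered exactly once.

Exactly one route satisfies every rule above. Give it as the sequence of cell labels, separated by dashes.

3 - 4 - 8 - 12 - 11 - 7 - 6 - 2 - 1 - 5 - 9 - 13 - 14 - 10

Need to visit all 14 open cells exactly once, starting at 3 and ending at 10.
Cell 13 has only two open neighbours (9 and 14), so the path must pass straight through it: one of those is the cell it's entered from and the other is where it exits.
Route from 3: right 1 to 4, down 2 to 12, left 1 to 11, up 1 to 7, left 1 to 6, up 1 to 2, left 1 to 1, down 3 to 13, right 1 to 14, up 1 to 10 — 13 moves in all.
Check: all 14 open cells covered.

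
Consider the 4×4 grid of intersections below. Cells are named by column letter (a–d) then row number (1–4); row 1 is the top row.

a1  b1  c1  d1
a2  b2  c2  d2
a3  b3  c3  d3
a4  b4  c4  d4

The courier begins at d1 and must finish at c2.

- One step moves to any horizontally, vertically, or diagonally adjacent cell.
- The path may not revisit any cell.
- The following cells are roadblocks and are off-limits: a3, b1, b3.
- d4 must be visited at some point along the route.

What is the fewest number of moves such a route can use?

Any route passes through d4 somewhere between d1 and c2. Summing Chebyshev distances along the two legs (d1 → d4 → c2) gives a lower bound of 3 + 2 = 5 moves.
A route of 5 moves achieves this: d1 → d2 → c3 → d4 → d3 → c2.
Since 5 matches the lower bound, it is optimal.

5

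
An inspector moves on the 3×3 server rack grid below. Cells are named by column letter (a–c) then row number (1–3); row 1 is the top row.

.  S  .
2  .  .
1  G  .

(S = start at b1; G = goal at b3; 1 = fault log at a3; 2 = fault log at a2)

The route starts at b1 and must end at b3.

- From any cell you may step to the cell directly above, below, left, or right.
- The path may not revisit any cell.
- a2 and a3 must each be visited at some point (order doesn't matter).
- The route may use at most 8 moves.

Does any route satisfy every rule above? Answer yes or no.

yes

One route that works: b1 → b2 → a2 → a3 → b3.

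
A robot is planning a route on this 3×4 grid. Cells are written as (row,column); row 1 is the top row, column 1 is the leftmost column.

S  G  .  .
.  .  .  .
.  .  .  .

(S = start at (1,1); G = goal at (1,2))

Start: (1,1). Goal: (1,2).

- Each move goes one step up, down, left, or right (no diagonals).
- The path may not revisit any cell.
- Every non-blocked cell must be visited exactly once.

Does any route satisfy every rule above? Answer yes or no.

yes

One route that works: (1,1) → (2,1) → (3,1) → (3,2) → (2,2) → (2,3) → (3,3) → (3,4) → (2,4) → (1,4) → (1,3) → (1,2).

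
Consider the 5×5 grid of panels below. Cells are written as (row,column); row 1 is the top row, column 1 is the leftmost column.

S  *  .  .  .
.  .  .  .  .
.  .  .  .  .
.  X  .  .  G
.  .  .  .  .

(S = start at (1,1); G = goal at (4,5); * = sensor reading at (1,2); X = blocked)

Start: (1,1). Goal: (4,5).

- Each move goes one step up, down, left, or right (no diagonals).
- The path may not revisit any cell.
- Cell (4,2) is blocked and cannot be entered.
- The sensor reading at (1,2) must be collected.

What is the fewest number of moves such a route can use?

7

Any route passes through (1,2) somewhere between (1,1) and (4,5). Summing Manhattan distances along the two legs ((1,1) → (1,2) → (4,5)) gives a lower bound of 1 + 6 = 7 moves.
A route of 7 moves achieves this: (1,1) → (1,2) → (2,2) → (3,2) → (3,3) → (4,3) → (4,4) → (4,5).
Since 7 matches the lower bound, it is optimal.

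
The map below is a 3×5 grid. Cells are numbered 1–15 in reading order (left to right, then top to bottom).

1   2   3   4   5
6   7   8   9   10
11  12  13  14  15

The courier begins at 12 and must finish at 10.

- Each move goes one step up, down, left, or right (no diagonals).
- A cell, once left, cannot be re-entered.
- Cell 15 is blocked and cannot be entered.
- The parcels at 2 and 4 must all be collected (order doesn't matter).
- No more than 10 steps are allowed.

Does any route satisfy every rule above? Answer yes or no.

One route that works: 12 → 7 → 2 → 3 → 4 → 9 → 10.

yes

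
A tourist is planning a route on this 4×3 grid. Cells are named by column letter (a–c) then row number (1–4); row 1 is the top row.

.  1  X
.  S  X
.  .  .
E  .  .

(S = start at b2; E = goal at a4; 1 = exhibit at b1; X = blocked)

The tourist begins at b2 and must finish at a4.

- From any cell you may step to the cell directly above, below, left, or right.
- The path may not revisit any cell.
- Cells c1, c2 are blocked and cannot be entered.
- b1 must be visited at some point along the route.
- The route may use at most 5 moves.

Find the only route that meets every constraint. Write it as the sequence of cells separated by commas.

b2, b1, a1, a2, a3, a4

The 5-move cap with required stops at b1 leaves no slack for detours.
Route from b2: up to b1, left to a1, 3× down (reaching a4) — 5 moves in all.
Check: all required cells visited; 5 ≤ 5 moves.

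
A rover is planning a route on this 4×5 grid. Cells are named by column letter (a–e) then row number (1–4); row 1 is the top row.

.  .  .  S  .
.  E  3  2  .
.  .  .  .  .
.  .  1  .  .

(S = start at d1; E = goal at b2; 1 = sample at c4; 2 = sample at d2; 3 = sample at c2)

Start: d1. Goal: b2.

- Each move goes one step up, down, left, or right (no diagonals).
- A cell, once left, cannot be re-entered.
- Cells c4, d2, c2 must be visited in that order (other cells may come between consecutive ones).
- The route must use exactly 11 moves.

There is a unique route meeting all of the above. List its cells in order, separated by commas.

d1, e1, e2, e3, e4, d4, c4, c3, d3, d2, c2, b2

The waypoints must appear in the order c4, d2, c2, with no cell reused.
Route from d1: right 1 to e1, down 3 to e4, left 2 to c4, up 1 to c3, right 1 to d3, up 1 to d2, left 2 to b2 — 11 moves in all.
Check: order respected (1 at step 6, 2 at step 9, 3 at step 10); 11 moves as required.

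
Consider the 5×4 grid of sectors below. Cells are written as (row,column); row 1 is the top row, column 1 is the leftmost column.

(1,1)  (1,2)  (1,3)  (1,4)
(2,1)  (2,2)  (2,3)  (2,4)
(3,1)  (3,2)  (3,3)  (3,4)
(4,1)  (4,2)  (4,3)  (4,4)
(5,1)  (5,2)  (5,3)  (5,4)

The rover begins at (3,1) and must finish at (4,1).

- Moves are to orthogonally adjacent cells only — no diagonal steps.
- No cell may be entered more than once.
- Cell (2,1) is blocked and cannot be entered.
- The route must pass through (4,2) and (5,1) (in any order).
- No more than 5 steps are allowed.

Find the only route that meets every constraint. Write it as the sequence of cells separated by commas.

(3,1), (3,2), (4,2), (5,2), (5,1), (4,1)

Any route must reach (4,2) and (5,1) and still end at (4,1) within 5 moves, so the order of the required stops is forced.
Route from (3,1): right to (3,2), 2× down (reaching (5,2)), left to (5,1), up to (4,1) — 5 moves in all.
Check: all required cells visited; 5 ≤ 5 moves.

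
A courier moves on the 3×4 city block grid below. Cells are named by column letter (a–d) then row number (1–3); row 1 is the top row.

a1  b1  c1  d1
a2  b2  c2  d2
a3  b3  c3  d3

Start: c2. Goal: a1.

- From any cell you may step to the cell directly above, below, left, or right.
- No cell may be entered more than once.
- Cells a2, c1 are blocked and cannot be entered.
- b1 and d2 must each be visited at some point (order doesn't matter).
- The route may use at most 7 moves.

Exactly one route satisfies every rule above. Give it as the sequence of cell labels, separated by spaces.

c2 d2 d3 c3 b3 b2 b1 a1

The 7-move cap with required stops at b1, d2 leaves no slack for detours.
Route from c2: right 1 to d2, down 1 to d3, left 2 to b3, up 2 to b1, left 1 to a1 — 7 moves in all.
Check: all required cells visited; 7 ≤ 7 moves.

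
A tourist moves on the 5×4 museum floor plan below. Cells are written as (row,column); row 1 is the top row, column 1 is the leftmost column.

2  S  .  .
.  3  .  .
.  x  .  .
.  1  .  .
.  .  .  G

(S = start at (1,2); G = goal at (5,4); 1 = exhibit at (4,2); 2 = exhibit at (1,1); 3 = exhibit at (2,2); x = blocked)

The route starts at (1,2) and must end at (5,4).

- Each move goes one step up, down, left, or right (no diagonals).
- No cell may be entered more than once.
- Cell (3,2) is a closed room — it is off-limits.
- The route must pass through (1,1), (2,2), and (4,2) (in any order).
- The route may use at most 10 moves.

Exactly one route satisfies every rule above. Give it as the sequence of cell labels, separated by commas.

Any route must reach (1,1), (2,2), and (4,2) and still end at (5,4) within 10 moves, so the order of the required stops is forced.
Route from (1,2): left to (1,1), down to (2,1), 2× right (reaching (2,3)), 2× down (reaching (4,3)), left to (4,2), down to (5,2), 2× right (reaching (5,4)) — 10 moves in all.
Check: all required cells visited; 10 ≤ 10 moves.

(1,2), (1,1), (2,1), (2,2), (2,3), (3,3), (4,3), (4,2), (5,2), (5,3), (5,4)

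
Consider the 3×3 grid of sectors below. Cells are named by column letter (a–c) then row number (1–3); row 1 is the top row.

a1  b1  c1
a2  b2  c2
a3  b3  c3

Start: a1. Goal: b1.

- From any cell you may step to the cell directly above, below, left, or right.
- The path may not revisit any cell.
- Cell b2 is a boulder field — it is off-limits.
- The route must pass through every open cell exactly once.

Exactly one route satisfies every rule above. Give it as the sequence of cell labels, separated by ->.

Need to visit all 8 open cells exactly once, starting at a1 and ending at b1.
Cell c3 has only two open neighbours (c2 and b3), so the path must pass straight through it: one of those is the cell it's entered from and the other is where it exits.
Route from a1: 2× down (reaching a3), 2× right (reaching c3), 2× up (reaching c1), left to b1 — 7 moves in all.
Check: all 8 open cells covered.

a1 -> a2 -> a3 -> b3 -> c3 -> c2 -> c1 -> b1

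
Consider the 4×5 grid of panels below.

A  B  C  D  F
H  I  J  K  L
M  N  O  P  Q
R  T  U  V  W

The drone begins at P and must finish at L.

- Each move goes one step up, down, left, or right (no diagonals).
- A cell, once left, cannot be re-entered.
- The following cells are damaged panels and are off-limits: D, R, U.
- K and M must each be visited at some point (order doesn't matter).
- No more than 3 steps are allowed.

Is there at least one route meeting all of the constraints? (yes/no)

Even ignoring the no-revisit rule, getting from P to L, taking the cheapest ordering P → M → K → L needs at least 3 + 4 + 1 = 8 moves (Manhattan distance per leg), which exceeds the 3-move limit.

no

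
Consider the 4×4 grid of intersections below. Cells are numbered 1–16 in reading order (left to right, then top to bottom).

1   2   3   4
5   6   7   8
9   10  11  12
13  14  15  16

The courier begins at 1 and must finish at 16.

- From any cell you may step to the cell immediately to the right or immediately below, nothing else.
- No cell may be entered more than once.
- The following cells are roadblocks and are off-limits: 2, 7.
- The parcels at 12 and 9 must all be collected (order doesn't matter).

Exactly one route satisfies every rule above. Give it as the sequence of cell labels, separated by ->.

1 -> 5 -> 9 -> 10 -> 11 -> 12 -> 16

Moves only go right or down, so the column and row indices never decrease.
Route from 1: 2× down (reaching 9), 3× right (reaching 12), down to 16 — 6 moves in all.
Check: all required cells visited.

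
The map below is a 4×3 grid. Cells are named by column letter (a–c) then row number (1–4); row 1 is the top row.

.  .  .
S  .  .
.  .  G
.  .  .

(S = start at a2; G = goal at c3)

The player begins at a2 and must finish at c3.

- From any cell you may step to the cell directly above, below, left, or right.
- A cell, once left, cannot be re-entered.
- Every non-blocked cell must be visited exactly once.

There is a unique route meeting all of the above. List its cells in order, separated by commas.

a2, a1, b1, c1, c2, b2, b3, a3, a4, b4, c4, c3

Need to visit all 12 open cells exactly once, starting at a2 and ending at c3.
Route from a2: up to a1, 2× right (reaching c1), down to c2, left to b2, down to b3, left to a3, down to a4, 2× right (reaching c4), up to c3 — 11 moves in all.
Check: all 12 open cells covered.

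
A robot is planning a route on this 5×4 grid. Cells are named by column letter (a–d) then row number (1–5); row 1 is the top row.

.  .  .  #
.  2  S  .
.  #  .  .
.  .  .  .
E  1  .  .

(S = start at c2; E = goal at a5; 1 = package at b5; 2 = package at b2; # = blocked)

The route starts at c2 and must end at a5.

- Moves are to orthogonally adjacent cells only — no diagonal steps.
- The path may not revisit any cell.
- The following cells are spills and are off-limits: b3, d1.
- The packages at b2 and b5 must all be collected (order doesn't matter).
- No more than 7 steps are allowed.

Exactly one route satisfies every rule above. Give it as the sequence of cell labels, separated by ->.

Any route must reach b2 and b5 and still end at a5 within 7 moves, so the order of the required stops is forced.
Route from c2: left 2 to a2, down 2 to a4, right 1 to b4, down 1 to b5, left 1 to a5 — 7 moves in all.
Check: all required cells visited; 7 ≤ 7 moves.

c2 -> b2 -> a2 -> a3 -> a4 -> b4 -> b5 -> a5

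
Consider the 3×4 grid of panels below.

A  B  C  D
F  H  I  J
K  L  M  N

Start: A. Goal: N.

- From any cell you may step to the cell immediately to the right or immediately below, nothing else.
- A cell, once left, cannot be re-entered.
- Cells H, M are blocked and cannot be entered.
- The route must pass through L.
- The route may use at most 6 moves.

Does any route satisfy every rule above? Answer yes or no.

Every right/down route from L to N runs into a blocked cell, so that leg cannot be completed.

no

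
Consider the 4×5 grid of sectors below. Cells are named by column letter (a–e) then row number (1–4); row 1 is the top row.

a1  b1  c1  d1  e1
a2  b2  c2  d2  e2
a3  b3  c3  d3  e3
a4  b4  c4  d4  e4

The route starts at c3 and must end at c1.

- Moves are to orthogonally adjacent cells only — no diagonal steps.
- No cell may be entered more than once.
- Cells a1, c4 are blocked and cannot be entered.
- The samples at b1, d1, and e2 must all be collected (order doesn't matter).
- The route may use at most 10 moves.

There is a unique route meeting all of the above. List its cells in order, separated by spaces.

The 10-move cap with required stops at b1, d1, e2 leaves no slack for detours.
Route from c3: 2× right (reaching e3), 2× up (reaching e1), left to d1, down to d2, 2× left (reaching b2), up to b1, right to c1 — 10 moves in all.
Check: all required cells visited; 10 ≤ 10 moves.

c3 d3 e3 e2 e1 d1 d2 c2 b2 b1 c1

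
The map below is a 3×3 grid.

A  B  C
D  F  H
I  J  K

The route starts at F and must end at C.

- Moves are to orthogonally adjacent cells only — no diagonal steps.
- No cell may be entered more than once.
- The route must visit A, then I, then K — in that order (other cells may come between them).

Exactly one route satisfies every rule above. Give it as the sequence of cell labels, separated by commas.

The waypoints must appear in the order A, I, K, with no cell reused.
Route from F: up to B, left to A, 2× down (reaching I), 2× right (reaching K), 2× up (reaching C) — 8 moves in all.
Check: order respected (A at step 2, I at step 4, K at step 6).

F, B, A, D, I, J, K, H, C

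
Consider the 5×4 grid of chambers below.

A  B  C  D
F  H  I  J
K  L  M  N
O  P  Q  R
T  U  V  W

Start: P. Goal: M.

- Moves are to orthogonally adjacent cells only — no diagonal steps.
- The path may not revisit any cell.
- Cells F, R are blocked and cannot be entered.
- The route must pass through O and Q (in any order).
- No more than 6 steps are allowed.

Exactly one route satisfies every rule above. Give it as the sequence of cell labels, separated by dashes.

P - O - T - U - V - Q - M

Any route must reach O and Q and still end at M within 6 moves, so the order of the required stops is forced.
Route from P: left 1 to O, down 1 to T, right 2 to V, up 2 to M — 6 moves in all.
Check: all required cells visited; 6 ≤ 6 moves.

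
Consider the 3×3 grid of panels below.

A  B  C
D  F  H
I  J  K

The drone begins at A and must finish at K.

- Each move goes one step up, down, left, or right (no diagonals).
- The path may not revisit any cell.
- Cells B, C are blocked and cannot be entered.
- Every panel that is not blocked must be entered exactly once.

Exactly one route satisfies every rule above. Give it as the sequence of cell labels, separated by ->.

Need to visit all 7 open cells exactly once, starting at A and ending at K.
Cell H has only two open neighbours (K and F), so the path must pass straight through it: one of those is the cell it's entered from and the other is where it exits.
Route from A: down 2 to I, right 1 to J, up 1 to F, right 1 to H, down 1 to K — 6 moves in all.
Check: all 7 open cells covered.

A -> D -> I -> J -> F -> H -> K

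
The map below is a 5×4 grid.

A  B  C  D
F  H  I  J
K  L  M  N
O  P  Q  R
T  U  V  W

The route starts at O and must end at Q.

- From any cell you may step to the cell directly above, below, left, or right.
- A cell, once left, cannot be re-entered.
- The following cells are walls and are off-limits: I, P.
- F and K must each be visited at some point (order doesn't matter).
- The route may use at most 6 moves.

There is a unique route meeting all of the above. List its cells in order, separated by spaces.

O K F H L M Q

The budget equals the shortest possible length, so every move has to be on a shortest route through the required cells.
Route from O: up 2 to F, right 1 to H, down 1 to L, right 1 to M, down 1 to Q — 6 moves in all.
Check: all required cells visited; 6 ≤ 6 moves.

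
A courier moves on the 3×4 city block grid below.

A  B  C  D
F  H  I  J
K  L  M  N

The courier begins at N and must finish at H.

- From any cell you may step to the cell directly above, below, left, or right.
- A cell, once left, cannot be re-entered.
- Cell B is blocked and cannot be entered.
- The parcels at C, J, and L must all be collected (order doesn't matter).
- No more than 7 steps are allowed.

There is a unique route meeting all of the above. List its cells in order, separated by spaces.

N J D C I M L H

The 7-move cap with required stops at C, J, L leaves no slack for detours.
Route from N: up 2 to D, left 1 to C, down 2 to M, left 1 to L, up 1 to H — 7 moves in all.
Check: all required cells visited; 7 ≤ 7 moves.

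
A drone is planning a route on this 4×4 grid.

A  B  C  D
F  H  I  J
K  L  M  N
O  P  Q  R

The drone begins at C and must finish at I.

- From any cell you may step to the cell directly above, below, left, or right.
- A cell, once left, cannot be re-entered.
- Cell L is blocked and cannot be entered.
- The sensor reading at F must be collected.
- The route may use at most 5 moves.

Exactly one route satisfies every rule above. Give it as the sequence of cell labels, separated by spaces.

Any route must reach F and still end at I within 5 moves, so the order of the required stops is forced.
Route from C: left 2 to A, down 1 to F, right 2 to I — 5 moves in all.
Check: all required cells visited; 5 ≤ 5 moves.

C B A F H I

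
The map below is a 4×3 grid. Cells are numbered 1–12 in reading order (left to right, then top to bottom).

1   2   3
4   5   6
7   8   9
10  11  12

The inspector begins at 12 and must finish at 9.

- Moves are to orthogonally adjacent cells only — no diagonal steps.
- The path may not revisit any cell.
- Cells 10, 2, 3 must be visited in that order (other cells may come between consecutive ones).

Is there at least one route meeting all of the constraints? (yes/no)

One route that works: 12 → 11 → 10 → 7 → 4 → 1 → 2 → 3 → 6 → 9.

yes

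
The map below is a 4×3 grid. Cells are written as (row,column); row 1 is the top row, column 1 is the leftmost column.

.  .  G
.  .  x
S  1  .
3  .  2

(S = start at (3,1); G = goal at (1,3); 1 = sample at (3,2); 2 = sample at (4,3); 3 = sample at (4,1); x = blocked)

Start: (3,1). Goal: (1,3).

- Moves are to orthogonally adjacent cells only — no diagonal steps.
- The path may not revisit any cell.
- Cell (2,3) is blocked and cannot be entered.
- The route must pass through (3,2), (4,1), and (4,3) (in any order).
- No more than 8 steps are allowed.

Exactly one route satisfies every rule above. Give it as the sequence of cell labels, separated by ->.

The budget equals the shortest possible length, so every move has to be on a shortest route through the required cells.
Route from (3,1): down 1 to (4,1), right 2 to (4,3), up 1 to (3,3), left 1 to (3,2), up 2 to (1,2), right 1 to (1,3) — 8 moves in all.
Check: all required cells visited; 8 ≤ 8 moves.

(3,1) -> (4,1) -> (4,2) -> (4,3) -> (3,3) -> (3,2) -> (2,2) -> (1,2) -> (1,3)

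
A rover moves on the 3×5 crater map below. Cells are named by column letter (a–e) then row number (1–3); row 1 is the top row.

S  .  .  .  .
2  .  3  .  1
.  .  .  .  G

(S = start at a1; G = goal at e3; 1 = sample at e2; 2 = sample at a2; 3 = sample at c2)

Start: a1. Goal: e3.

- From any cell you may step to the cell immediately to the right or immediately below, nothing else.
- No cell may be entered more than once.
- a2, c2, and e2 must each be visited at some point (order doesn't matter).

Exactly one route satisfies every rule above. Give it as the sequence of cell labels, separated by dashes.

a1 - a2 - b2 - c2 - d2 - e2 - e3

Moves only go right or down, so the column and row indices never decrease.
Route from a1: down 1 to a2, right 4 to e2, down 1 to e3 — 6 moves in all.
Check: all required cells visited.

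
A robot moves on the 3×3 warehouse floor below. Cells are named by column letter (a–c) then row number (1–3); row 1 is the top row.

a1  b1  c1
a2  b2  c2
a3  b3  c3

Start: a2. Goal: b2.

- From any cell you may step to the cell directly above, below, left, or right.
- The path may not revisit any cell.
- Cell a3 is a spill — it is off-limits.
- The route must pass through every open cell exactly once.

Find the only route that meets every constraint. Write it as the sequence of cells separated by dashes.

Need to visit all 8 open cells exactly once, starting at a2 and ending at b2.
Cell c1 has only two open neighbours (c2 and b1), so the path must pass straight through it: one of those is the cell it's entered from and the other is where it exits.
Route from a2: up 1 to a1, right 2 to c1, down 2 to c3, left 1 to b3, up 1 to b2 — 7 moves in all.
Check: all 8 open cells covered.

a2 - a1 - b1 - c1 - c2 - c3 - b3 - b2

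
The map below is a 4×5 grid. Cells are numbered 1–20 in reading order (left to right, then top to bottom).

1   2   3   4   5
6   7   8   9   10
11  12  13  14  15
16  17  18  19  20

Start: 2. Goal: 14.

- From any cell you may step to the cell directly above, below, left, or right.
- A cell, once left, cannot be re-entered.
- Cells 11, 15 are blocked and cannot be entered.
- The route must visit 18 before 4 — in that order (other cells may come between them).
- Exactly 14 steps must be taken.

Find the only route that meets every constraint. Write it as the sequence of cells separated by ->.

2 -> 1 -> 6 -> 7 -> 12 -> 17 -> 18 -> 13 -> 8 -> 3 -> 4 -> 5 -> 10 -> 9 -> 14

The waypoints must appear in the order 18, 4, with no cell reused.
Route from 2: left to 1, down to 6, right to 7, 2× down (reaching 17), right to 18, 3× up (reaching 3), 2× right (reaching 5), down to 10, left to 9, down to 14 — 14 moves in all.
Check: order respected (18 at step 6, 4 at step 10); 14 moves as required.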